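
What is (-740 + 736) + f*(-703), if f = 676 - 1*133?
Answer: -381733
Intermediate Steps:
f = 543 (f = 676 - 133 = 543)
(-740 + 736) + f*(-703) = (-740 + 736) + 543*(-703) = -4 - 381729 = -381733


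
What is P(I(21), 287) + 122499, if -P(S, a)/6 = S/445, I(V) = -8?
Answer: 54512103/445 ≈ 1.2250e+5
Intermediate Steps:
P(S, a) = -6*S/445
P(I(21), 287) + 122499 = -6/445*(-8) + 122499 = 48/445 + 122499 = 54512103/445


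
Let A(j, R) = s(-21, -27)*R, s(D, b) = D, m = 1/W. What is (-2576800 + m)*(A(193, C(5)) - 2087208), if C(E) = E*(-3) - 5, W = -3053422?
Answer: 8209484310190825794/1526711 ≈ 5.3772e+12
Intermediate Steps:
m = -1/3053422 (m = 1/(-3053422) = -1/3053422 ≈ -3.2750e-7)
C(E) = -5 - 3*E (C(E) = -3*E - 5 = -5 - 3*E)
A(j, R) = -21*R
(-2576800 + m)*(A(193, C(5)) - 2087208) = (-2576800 - 1/3053422)*(-21*(-5 - 3*5) - 2087208) = -7868057809601*(-21*(-5 - 15) - 2087208)/3053422 = -7868057809601*(-21*(-20) - 2087208)/3053422 = -7868057809601*(420 - 2087208)/3053422 = -7868057809601/3053422*(-2086788) = 8209484310190825794/1526711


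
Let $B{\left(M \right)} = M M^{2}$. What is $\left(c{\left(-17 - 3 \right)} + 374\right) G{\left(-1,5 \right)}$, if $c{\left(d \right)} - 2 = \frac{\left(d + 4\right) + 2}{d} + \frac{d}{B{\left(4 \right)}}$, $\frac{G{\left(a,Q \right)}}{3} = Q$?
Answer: $\frac{90333}{16} \approx 5645.8$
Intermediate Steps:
$G{\left(a,Q \right)} = 3 Q$
$B{\left(M \right)} = M^{3}$
$c{\left(d \right)} = 2 + \frac{d}{64} + \frac{6 + d}{d}$ ($c{\left(d \right)} = 2 + \left(\frac{\left(d + 4\right) + 2}{d} + \frac{d}{4^{3}}\right) = 2 + \left(\frac{\left(4 + d\right) + 2}{d} + \frac{d}{64}\right) = 2 + \left(\frac{6 + d}{d} + d \frac{1}{64}\right) = 2 + \left(\frac{6 + d}{d} + \frac{d}{64}\right) = 2 + \left(\frac{d}{64} + \frac{6 + d}{d}\right) = 2 + \frac{d}{64} + \frac{6 + d}{d}$)
$\left(c{\left(-17 - 3 \right)} + 374\right) G{\left(-1,5 \right)} = \left(\left(3 + \frac{6}{-17 - 3} + \frac{-17 - 3}{64}\right) + 374\right) 3 \cdot 5 = \left(\left(3 + \frac{6}{-20} + \frac{1}{64} \left(-20\right)\right) + 374\right) 15 = \left(\left(3 + 6 \left(- \frac{1}{20}\right) - \frac{5}{16}\right) + 374\right) 15 = \left(\left(3 - \frac{3}{10} - \frac{5}{16}\right) + 374\right) 15 = \left(\frac{191}{80} + 374\right) 15 = \frac{30111}{80} \cdot 15 = \frac{90333}{16}$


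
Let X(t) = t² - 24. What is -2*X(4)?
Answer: 16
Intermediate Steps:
X(t) = -24 + t²
-2*X(4) = -2*(-24 + 4²) = -2*(-24 + 16) = -2*(-8) = 16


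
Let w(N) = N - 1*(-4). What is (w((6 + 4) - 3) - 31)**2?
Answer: 400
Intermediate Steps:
w(N) = 4 + N (w(N) = N + 4 = 4 + N)
(w((6 + 4) - 3) - 31)**2 = ((4 + ((6 + 4) - 3)) - 31)**2 = ((4 + (10 - 3)) - 31)**2 = ((4 + 7) - 31)**2 = (11 - 31)**2 = (-20)**2 = 400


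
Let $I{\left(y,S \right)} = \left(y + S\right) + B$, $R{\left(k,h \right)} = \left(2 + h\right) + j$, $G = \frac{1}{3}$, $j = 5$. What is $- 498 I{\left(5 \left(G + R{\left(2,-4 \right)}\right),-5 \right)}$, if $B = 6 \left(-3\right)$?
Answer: $3154$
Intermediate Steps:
$G = \frac{1}{3} \approx 0.33333$
$R{\left(k,h \right)} = 7 + h$ ($R{\left(k,h \right)} = \left(2 + h\right) + 5 = 7 + h$)
$B = -18$
$I{\left(y,S \right)} = -18 + S + y$ ($I{\left(y,S \right)} = \left(y + S\right) - 18 = \left(S + y\right) - 18 = -18 + S + y$)
$- 498 I{\left(5 \left(G + R{\left(2,-4 \right)}\right),-5 \right)} = - 498 \left(-18 - 5 + 5 \left(\frac{1}{3} + \left(7 - 4\right)\right)\right) = - 498 \left(-18 - 5 + 5 \left(\frac{1}{3} + 3\right)\right) = - 498 \left(-18 - 5 + 5 \cdot \frac{10}{3}\right) = - 498 \left(-18 - 5 + \frac{50}{3}\right) = \left(-498\right) \left(- \frac{19}{3}\right) = 3154$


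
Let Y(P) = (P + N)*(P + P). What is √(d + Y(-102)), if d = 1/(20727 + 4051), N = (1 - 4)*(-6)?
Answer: √10520634955402/24778 ≈ 130.90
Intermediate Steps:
N = 18 (N = -3*(-6) = 18)
Y(P) = 2*P*(18 + P) (Y(P) = (P + 18)*(P + P) = (18 + P)*(2*P) = 2*P*(18 + P))
d = 1/24778 ≈ 4.0358e-5
√(d + Y(-102)) = √(1/24778 + 2*(-102)*(18 - 102)) = √(1/24778 + 2*(-102)*(-84)) = √(1/24778 + 17136) = √(424595809/24778) = √10520634955402/24778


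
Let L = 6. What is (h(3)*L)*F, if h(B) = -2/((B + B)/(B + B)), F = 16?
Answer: -192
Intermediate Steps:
h(B) = -2 (h(B) = -2/((2*B)/((2*B))) = -2/((2*B)*(1/(2*B))) = -2/1 = -2*1 = -2)
(h(3)*L)*F = -2*6*16 = -12*16 = -192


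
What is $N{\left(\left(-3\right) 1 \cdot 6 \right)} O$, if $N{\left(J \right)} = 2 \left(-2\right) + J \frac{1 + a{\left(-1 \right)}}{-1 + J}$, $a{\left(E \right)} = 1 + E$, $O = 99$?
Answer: $- \frac{5742}{19} \approx -302.21$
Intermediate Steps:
$N{\left(J \right)} = -4 + \frac{J}{-1 + J}$ ($N{\left(J \right)} = 2 \left(-2\right) + J \frac{1 + \left(1 - 1\right)}{-1 + J} = -4 + J \frac{1 + 0}{-1 + J} = -4 + J 1 \frac{1}{-1 + J} = -4 + \frac{J}{-1 + J}$)
$N{\left(\left(-3\right) 1 \cdot 6 \right)} O = \frac{4 - 3 \left(-3\right) 1 \cdot 6}{-1 + \left(-3\right) 1 \cdot 6} \cdot 99 = \frac{4 - 3 \left(\left(-3\right) 6\right)}{-1 - 18} \cdot 99 = \frac{4 - -54}{-1 - 18} \cdot 99 = \frac{4 + 54}{-19} \cdot 99 = \left(- \frac{1}{19}\right) 58 \cdot 99 = \left(- \frac{58}{19}\right) 99 = - \frac{5742}{19}$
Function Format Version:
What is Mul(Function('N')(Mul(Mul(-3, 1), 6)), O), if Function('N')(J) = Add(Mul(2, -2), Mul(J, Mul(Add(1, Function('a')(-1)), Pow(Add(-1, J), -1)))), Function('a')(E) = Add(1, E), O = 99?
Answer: Rational(-5742, 19) ≈ -302.21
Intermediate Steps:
Function('N')(J) = Add(-4, Mul(J, Pow(Add(-1, J), -1))) (Function('N')(J) = Add(Mul(2, -2), Mul(J, Mul(Add(1, Add(1, -1)), Pow(Add(-1, J), -1)))) = Add(-4, Mul(J, Mul(Add(1, 0), Pow(Add(-1, J), -1)))) = Add(-4, Mul(J, Mul(1, Pow(Add(-1, J), -1)))) = Add(-4, Mul(J, Pow(Add(-1, J), -1))))
Mul(Function('N')(Mul(Mul(-3, 1), 6)), O) = Mul(Mul(Pow(Add(-1, Mul(Mul(-3, 1), 6)), -1), Add(4, Mul(-3, Mul(Mul(-3, 1), 6)))), 99) = Mul(Mul(Pow(Add(-1, Mul(-3, 6)), -1), Add(4, Mul(-3, Mul(-3, 6)))), 99) = Mul(Mul(Pow(Add(-1, -18), -1), Add(4, Mul(-3, -18))), 99) = Mul(Mul(Pow(-19, -1), Add(4, 54)), 99) = Mul(Mul(Rational(-1, 19), 58), 99) = Mul(Rational(-58, 19), 99) = Rational(-5742, 19)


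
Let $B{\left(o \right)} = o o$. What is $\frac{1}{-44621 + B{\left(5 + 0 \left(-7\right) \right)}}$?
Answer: $- \frac{1}{44596} \approx -2.2424 \cdot 10^{-5}$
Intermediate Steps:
$B{\left(o \right)} = o^{2}$
$\frac{1}{-44621 + B{\left(5 + 0 \left(-7\right) \right)}} = \frac{1}{-44621 + \left(5 + 0 \left(-7\right)\right)^{2}} = \frac{1}{-44621 + \left(5 + 0\right)^{2}} = \frac{1}{-44621 + 5^{2}} = \frac{1}{-44621 + 25} = \frac{1}{-44596} = - \frac{1}{44596}$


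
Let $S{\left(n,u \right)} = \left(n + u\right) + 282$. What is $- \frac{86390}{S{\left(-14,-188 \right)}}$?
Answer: $- \frac{8639}{8} \approx -1079.9$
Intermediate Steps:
$S{\left(n,u \right)} = 282 + n + u$
$- \frac{86390}{S{\left(-14,-188 \right)}} = - \frac{86390}{282 - 14 - 188} = - \frac{86390}{80} = \left(-86390\right) \frac{1}{80} = - \frac{8639}{8}$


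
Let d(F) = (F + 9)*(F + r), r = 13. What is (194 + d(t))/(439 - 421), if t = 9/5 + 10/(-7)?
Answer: 195577/11025 ≈ 17.739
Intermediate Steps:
t = 13/35 (t = 9*(⅕) + 10*(-⅐) = 9/5 - 10/7 = 13/35 ≈ 0.37143)
d(F) = (9 + F)*(13 + F) (d(F) = (F + 9)*(F + 13) = (9 + F)*(13 + F))
(194 + d(t))/(439 - 421) = (194 + (117 + (13/35)² + 22*(13/35)))/(439 - 421) = (194 + (117 + 169/1225 + 286/35))/18 = (194 + 153504/1225)*(1/18) = (391154/1225)*(1/18) = 195577/11025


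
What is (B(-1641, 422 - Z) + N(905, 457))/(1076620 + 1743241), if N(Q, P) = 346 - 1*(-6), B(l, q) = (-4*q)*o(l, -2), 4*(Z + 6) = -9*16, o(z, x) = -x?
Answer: -3360/2819861 ≈ -0.0011915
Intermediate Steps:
Z = -42 (Z = -6 + (-9*16)/4 = -6 + (¼)*(-144) = -6 - 36 = -42)
B(l, q) = -8*q (B(l, q) = (-4*q)*(-1*(-2)) = -4*q*2 = -8*q)
N(Q, P) = 352 (N(Q, P) = 346 + 6 = 352)
(B(-1641, 422 - Z) + N(905, 457))/(1076620 + 1743241) = (-8*(422 - 1*(-42)) + 352)/(1076620 + 1743241) = (-8*(422 + 42) + 352)/2819861 = (-8*464 + 352)*(1/2819861) = (-3712 + 352)*(1/2819861) = -3360*1/2819861 = -3360/2819861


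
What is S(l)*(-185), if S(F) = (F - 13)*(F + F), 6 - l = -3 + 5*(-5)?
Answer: -264180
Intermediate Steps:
l = 34 (l = 6 - (-3 + 5*(-5)) = 6 - (-3 - 25) = 6 - 1*(-28) = 6 + 28 = 34)
S(F) = 2*F*(-13 + F) (S(F) = (-13 + F)*(2*F) = 2*F*(-13 + F))
S(l)*(-185) = (2*34*(-13 + 34))*(-185) = (2*34*21)*(-185) = 1428*(-185) = -264180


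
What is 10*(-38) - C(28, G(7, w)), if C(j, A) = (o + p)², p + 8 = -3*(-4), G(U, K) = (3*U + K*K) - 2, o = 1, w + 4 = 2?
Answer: -405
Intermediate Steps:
w = -2 (w = -4 + 2 = -2)
G(U, K) = -2 + K² + 3*U (G(U, K) = (3*U + K²) - 2 = (K² + 3*U) - 2 = -2 + K² + 3*U)
p = 4 (p = -8 - 3*(-4) = -8 + 12 = 4)
C(j, A) = 25 (C(j, A) = (1 + 4)² = 5² = 25)
10*(-38) - C(28, G(7, w)) = 10*(-38) - 1*25 = -380 - 25 = -405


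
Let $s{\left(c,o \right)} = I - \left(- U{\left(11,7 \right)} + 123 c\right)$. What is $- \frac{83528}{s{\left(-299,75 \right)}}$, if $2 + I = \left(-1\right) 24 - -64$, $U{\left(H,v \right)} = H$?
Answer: $- \frac{41764}{18413} \approx -2.2682$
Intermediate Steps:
$I = 38$ ($I = -2 - -40 = -2 + \left(-24 + 64\right) = -2 + 40 = 38$)
$s{\left(c,o \right)} = 49 - 123 c$ ($s{\left(c,o \right)} = 38 - \left(-11 + 123 c\right) = 49 - 123 c$)
$- \frac{83528}{s{\left(-299,75 \right)}} = - \frac{83528}{49 - -36777} = - \frac{83528}{49 + 36777} = - \frac{83528}{36826} = \left(-83528\right) \frac{1}{36826} = - \frac{41764}{18413}$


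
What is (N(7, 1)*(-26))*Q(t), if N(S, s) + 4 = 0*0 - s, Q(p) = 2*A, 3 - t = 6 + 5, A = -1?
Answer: -260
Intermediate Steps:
t = -8 (t = 3 - (6 + 5) = 3 - 1*11 = 3 - 11 = -8)
Q(p) = -2 (Q(p) = 2*(-1) = -2)
N(S, s) = -4 - s (N(S, s) = -4 + (0*0 - s) = -4 + (0 - s) = -4 - s)
(N(7, 1)*(-26))*Q(t) = ((-4 - 1*1)*(-26))*(-2) = ((-4 - 1)*(-26))*(-2) = -5*(-26)*(-2) = 130*(-2) = -260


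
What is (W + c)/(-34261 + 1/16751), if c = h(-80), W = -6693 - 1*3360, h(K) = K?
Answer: 169737883/573906010 ≈ 0.29576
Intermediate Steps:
W = -10053 (W = -6693 - 3360 = -10053)
c = -80
(W + c)/(-34261 + 1/16751) = (-10053 - 80)/(-34261 + 1/16751) = -10133/(-34261 + 1/16751) = -10133/(-573906010/16751) = -10133*(-16751/573906010) = 169737883/573906010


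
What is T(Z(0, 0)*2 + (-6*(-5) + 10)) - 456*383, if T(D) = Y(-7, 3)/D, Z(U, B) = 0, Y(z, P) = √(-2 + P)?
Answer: -6985919/40 ≈ -1.7465e+5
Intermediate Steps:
T(D) = 1/D (T(D) = √(-2 + 3)/D = √1/D = 1/D)
T(Z(0, 0)*2 + (-6*(-5) + 10)) - 456*383 = 1/(0*2 + (-6*(-5) + 10)) - 456*383 = 1/(0 + (30 + 10)) - 174648 = 1/(0 + 40) - 174648 = 1/40 - 174648 = -6985919/40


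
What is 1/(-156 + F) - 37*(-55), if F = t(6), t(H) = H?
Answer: 305249/150 ≈ 2035.0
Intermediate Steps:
F = 6
1/(-156 + F) - 37*(-55) = 1/(-156 + 6) - 37*(-55) = 1/(-150) + 2035 = -1/150 + 2035 = 305249/150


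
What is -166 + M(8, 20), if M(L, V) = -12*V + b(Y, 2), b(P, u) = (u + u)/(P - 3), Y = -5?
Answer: -813/2 ≈ -406.50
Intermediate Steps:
b(P, u) = 2*u/(-3 + P) (b(P, u) = (2*u)/(-3 + P) = 2*u/(-3 + P))
M(L, V) = -½ - 12*V (M(L, V) = -12*V + 2*2/(-3 - 5) = -12*V + 2*2/(-8) = -12*V + 2*2*(-⅛) = -12*V - ½ = -½ - 12*V)
-166 + M(8, 20) = -166 + (-½ - 12*20) = -166 + (-½ - 240) = -166 - 481/2 = -813/2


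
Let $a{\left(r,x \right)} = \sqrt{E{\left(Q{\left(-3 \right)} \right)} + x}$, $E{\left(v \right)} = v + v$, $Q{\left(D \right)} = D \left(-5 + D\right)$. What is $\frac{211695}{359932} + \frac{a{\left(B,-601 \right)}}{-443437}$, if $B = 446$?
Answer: $\frac{211695}{359932} - \frac{i \sqrt{553}}{443437} \approx 0.58815 - 5.3031 \cdot 10^{-5} i$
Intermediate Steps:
$E{\left(v \right)} = 2 v$
$a{\left(r,x \right)} = \sqrt{48 + x}$ ($a{\left(r,x \right)} = \sqrt{2 \left(- 3 \left(-5 - 3\right)\right) + x} = \sqrt{2 \left(\left(-3\right) \left(-8\right)\right) + x} = \sqrt{2 \cdot 24 + x} = \sqrt{48 + x}$)
$\frac{211695}{359932} + \frac{a{\left(B,-601 \right)}}{-443437} = \frac{211695}{359932} + \frac{\sqrt{48 - 601}}{-443437} = 211695 \cdot \frac{1}{359932} + \sqrt{-553} \left(- \frac{1}{443437}\right) = \frac{211695}{359932} + i \sqrt{553} \left(- \frac{1}{443437}\right) = \frac{211695}{359932} - \frac{i \sqrt{553}}{443437}$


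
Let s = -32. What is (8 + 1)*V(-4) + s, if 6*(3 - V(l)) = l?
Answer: 1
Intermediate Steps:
V(l) = 3 - l/6
(8 + 1)*V(-4) + s = (8 + 1)*(3 - 1/6*(-4)) - 32 = 9*(3 + 2/3) - 32 = 9*(11/3) - 32 = 33 - 32 = 1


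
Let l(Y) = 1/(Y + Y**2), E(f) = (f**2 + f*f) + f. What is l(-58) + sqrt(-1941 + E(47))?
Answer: 1/3306 + 2*sqrt(631) ≈ 50.240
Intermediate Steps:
E(f) = f + 2*f**2 (E(f) = (f**2 + f**2) + f = 2*f**2 + f = f + 2*f**2)
l(-58) + sqrt(-1941 + E(47)) = 1/((-58)*(1 - 58)) + sqrt(-1941 + 47*(1 + 2*47)) = -1/58/(-57) + sqrt(-1941 + 47*(1 + 94)) = -1/58*(-1/57) + sqrt(-1941 + 47*95) = 1/3306 + sqrt(-1941 + 4465) = 1/3306 + sqrt(2524) = 1/3306 + 2*sqrt(631)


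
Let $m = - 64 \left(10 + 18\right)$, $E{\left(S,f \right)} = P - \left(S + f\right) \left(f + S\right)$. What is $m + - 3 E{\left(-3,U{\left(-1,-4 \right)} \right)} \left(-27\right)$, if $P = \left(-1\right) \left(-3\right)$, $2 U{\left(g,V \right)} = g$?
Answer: $- \frac{10165}{4} \approx -2541.3$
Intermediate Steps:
$U{\left(g,V \right)} = \frac{g}{2}$
$P = 3$
$E{\left(S,f \right)} = 3 - \left(S + f\right)^{2}$ ($E{\left(S,f \right)} = 3 - \left(S + f\right) \left(f + S\right) = 3 - \left(S + f\right) \left(S + f\right) = 3 - \left(S + f\right)^{2}$)
$m = -1792$ ($m = \left(-64\right) 28 = -1792$)
$m + - 3 E{\left(-3,U{\left(-1,-4 \right)} \right)} \left(-27\right) = -1792 + - 3 \left(3 - \left(-3 + \frac{1}{2} \left(-1\right)\right)^{2}\right) \left(-27\right) = -1792 + - 3 \left(3 - \left(-3 - \frac{1}{2}\right)^{2}\right) \left(-27\right) = -1792 + - 3 \left(3 - \left(- \frac{7}{2}\right)^{2}\right) \left(-27\right) = -1792 + - 3 \left(3 - \frac{49}{4}\right) \left(-27\right) = -1792 + \left(-3\right) \left(- \frac{37}{4}\right) \left(-27\right) = -1792 + \frac{111}{4} \left(-27\right) = -1792 - \frac{2997}{4} = - \frac{10165}{4}$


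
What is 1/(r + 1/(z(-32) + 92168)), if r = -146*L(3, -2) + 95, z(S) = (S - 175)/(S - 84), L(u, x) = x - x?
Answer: 10691695/1015711141 ≈ 0.010526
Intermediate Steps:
L(u, x) = 0
z(S) = (-175 + S)/(-84 + S)
r = 95 (r = -146*0 + 95 = 0 + 95 = 95)
1/(r + 1/(z(-32) + 92168)) = 1/(95 + 1/((-175 - 32)/(-84 - 32) + 92168)) = 1/(95 + 1/(-207/(-116) + 92168)) = 1/(95 + 1/(-1/116*(-207) + 92168)) = 1/(95 + 1/(207/116 + 92168)) = 1/(95 + 1/(10691695/116)) = 1/(95 + 116/10691695) = 1/(1015711141/10691695) = 10691695/1015711141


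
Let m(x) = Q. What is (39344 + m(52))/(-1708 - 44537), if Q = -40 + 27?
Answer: -39331/46245 ≈ -0.85049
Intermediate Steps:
Q = -13
m(x) = -13
(39344 + m(52))/(-1708 - 44537) = (39344 - 13)/(-1708 - 44537) = 39331/(-46245) = 39331*(-1/46245) = -39331/46245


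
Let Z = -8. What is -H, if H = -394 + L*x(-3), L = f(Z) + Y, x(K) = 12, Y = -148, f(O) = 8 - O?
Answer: 1978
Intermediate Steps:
L = -132 (L = (8 - 1*(-8)) - 148 = (8 + 8) - 148 = 16 - 148 = -132)
H = -1978 (H = -394 - 132*12 = -394 - 1584 = -1978)
-H = -1*(-1978) = 1978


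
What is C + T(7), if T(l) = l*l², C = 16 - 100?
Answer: 259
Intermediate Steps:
C = -84
T(l) = l³
C + T(7) = -84 + 7³ = -84 + 343 = 259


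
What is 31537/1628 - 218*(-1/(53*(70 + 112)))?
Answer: 13843673/713804 ≈ 19.394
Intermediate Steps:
31537/1628 - 218*(-1/(53*(70 + 112))) = 31537*(1/1628) - 218/(182*(-53)) = 2867/148 - 218/(-9646) = 2867/148 - 218*(-1/9646) = 2867/148 + 109/4823 = 13843673/713804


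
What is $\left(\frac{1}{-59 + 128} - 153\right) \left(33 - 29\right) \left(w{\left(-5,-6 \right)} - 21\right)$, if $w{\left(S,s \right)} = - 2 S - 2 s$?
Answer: $- \frac{42224}{69} \approx -611.94$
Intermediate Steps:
$\left(\frac{1}{-59 + 128} - 153\right) \left(33 - 29\right) \left(w{\left(-5,-6 \right)} - 21\right) = \left(\frac{1}{-59 + 128} - 153\right) \left(33 - 29\right) \left(\left(\left(-2\right) \left(-5\right) - -12\right) - 21\right) = \left(\frac{1}{69} - 153\right) 4 \left(\left(10 + 12\right) - 21\right) = \left(\frac{1}{69} - 153\right) 4 \left(22 - 21\right) = - \frac{10556 \cdot 4 \cdot 1}{69} = \left(- \frac{10556}{69}\right) 4 = - \frac{42224}{69}$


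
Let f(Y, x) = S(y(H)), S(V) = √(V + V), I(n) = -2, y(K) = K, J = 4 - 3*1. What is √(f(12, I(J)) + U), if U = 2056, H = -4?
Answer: √(2056 + 2*I*√2) ≈ 45.343 + 0.0312*I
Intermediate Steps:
J = 1 (J = 4 - 3 = 1)
S(V) = √2*√V (S(V) = √(2*V) = √2*√V)
f(Y, x) = 2*I*√2 (f(Y, x) = √2*√(-4) = √2*(2*I) = 2*I*√2)
√(f(12, I(J)) + U) = √(2*I*√2 + 2056) = √(2056 + 2*I*√2)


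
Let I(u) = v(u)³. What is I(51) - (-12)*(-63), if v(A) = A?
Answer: 131895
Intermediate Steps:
I(u) = u³
I(51) - (-12)*(-63) = 51³ - (-12)*(-63) = 132651 - 1*756 = 132651 - 756 = 131895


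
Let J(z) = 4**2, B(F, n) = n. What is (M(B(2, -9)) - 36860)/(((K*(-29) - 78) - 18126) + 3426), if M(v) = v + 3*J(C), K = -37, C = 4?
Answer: 36821/13705 ≈ 2.6867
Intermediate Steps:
J(z) = 16
M(v) = 48 + v (M(v) = v + 3*16 = v + 48 = 48 + v)
(M(B(2, -9)) - 36860)/(((K*(-29) - 78) - 18126) + 3426) = ((48 - 9) - 36860)/(((-37*(-29) - 78) - 18126) + 3426) = (39 - 36860)/(((1073 - 78) - 18126) + 3426) = -36821/((995 - 18126) + 3426) = -36821/(-17131 + 3426) = -36821/(-13705) = -36821*(-1/13705) = 36821/13705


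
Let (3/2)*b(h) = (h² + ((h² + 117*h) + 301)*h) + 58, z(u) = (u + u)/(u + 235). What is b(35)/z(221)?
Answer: 30098736/221 ≈ 1.3619e+5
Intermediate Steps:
z(u) = 2*u/(235 + u) (z(u) = (2*u)/(235 + u) = 2*u/(235 + u))
b(h) = 116/3 + 2*h²/3 + 2*h*(301 + h² + 117*h)/3 (b(h) = 2*((h² + ((h² + 117*h) + 301)*h) + 58)/3 = 2*((h² + (301 + h² + 117*h)*h) + 58)/3 = 2*((h² + h*(301 + h² + 117*h)) + 58)/3 = 2*(58 + h² + h*(301 + h² + 117*h))/3 = 116/3 + 2*h²/3 + 2*h*(301 + h² + 117*h)/3)
b(35)/z(221) = (116/3 + (⅔)*35³ + (236/3)*35² + (602/3)*35)/((2*221/(235 + 221))) = (116/3 + (⅔)*42875 + (236/3)*1225 + 21070/3)/((2*221/456)) = (116/3 + 85750/3 + 289100/3 + 21070/3)/((2*221*(1/456))) = 132012/(221/228) = 132012*(228/221) = 30098736/221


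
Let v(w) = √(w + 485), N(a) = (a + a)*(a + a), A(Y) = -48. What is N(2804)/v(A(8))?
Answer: 31449664*√437/437 ≈ 1.5044e+6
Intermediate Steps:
N(a) = 4*a² (N(a) = (2*a)*(2*a) = 4*a²)
v(w) = √(485 + w)
N(2804)/v(A(8)) = (4*2804²)/(√(485 - 48)) = (4*7862416)/(√437) = 31449664*(√437/437) = 31449664*√437/437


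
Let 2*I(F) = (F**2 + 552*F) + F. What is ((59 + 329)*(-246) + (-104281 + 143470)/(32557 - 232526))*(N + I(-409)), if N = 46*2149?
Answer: -1324730132971206/199969 ≈ -6.6247e+9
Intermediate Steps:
I(F) = F**2/2 + 553*F/2 (I(F) = ((F**2 + 552*F) + F)/2 = (F**2 + 553*F)/2 = F**2/2 + 553*F/2)
N = 98854
((59 + 329)*(-246) + (-104281 + 143470)/(32557 - 232526))*(N + I(-409)) = ((59 + 329)*(-246) + (-104281 + 143470)/(32557 - 232526))*(98854 + (1/2)*(-409)*(553 - 409)) = (388*(-246) + 39189/(-199969))*(98854 + (1/2)*(-409)*144) = (-95448 + 39189*(-1/199969))*(98854 - 29448) = (-95448 - 39189/199969)*69406 = -19086680301/199969*69406 = -1324730132971206/199969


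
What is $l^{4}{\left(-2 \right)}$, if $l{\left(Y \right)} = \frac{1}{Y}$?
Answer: $\frac{1}{16} \approx 0.0625$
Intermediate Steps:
$l^{4}{\left(-2 \right)} = \left(\frac{1}{-2}\right)^{4} = \left(- \frac{1}{2}\right)^{4} = \frac{1}{16}$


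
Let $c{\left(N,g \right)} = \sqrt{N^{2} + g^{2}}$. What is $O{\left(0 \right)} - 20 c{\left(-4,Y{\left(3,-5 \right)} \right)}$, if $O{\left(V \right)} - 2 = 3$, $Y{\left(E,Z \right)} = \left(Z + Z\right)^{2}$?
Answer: $5 - 80 \sqrt{626} \approx -1996.6$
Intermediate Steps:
$Y{\left(E,Z \right)} = 4 Z^{2}$ ($Y{\left(E,Z \right)} = \left(2 Z\right)^{2} = 4 Z^{2}$)
$O{\left(V \right)} = 5$ ($O{\left(V \right)} = 2 + 3 = 5$)
$O{\left(0 \right)} - 20 c{\left(-4,Y{\left(3,-5 \right)} \right)} = 5 - 20 \sqrt{\left(-4\right)^{2} + \left(4 \left(-5\right)^{2}\right)^{2}} = 5 - 20 \sqrt{16 + \left(4 \cdot 25\right)^{2}} = 5 - 20 \sqrt{16 + 100^{2}} = 5 - 20 \sqrt{16 + 10000} = 5 - 20 \sqrt{10016} = 5 - 20 \cdot 4 \sqrt{626} = 5 - 80 \sqrt{626}$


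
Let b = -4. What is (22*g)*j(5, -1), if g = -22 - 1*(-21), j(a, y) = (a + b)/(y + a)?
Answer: -11/2 ≈ -5.5000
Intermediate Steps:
j(a, y) = (-4 + a)/(a + y) (j(a, y) = (a - 4)/(y + a) = (-4 + a)/(a + y))
g = -1 (g = -22 + 21 = -1)
(22*g)*j(5, -1) = (22*(-1))*((-4 + 5)/(5 - 1)) = -22/4 = -11/2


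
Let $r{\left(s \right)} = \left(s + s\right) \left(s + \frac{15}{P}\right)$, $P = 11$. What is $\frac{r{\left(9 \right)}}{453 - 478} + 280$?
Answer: $\frac{74948}{275} \approx 272.54$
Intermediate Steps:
$r{\left(s \right)} = 2 s \left(\frac{15}{11} + s\right)$ ($r{\left(s \right)} = \left(s + s\right) \left(s + \frac{15}{11}\right) = 2 s \left(s + 15 \cdot \frac{1}{11}\right) = 2 s \left(s + \frac{15}{11}\right) = 2 s \left(\frac{15}{11} + s\right)$)
$\frac{r{\left(9 \right)}}{453 - 478} + 280 = \frac{\frac{2}{11} \cdot 9 \left(15 + 11 \cdot 9\right)}{453 - 478} + 280 = \frac{\frac{2}{11} \cdot 9 \left(15 + 99\right)}{-25} + 280 = - \frac{\frac{2}{11} \cdot 9 \cdot 114}{25} + 280 = \left(- \frac{1}{25}\right) \frac{2052}{11} + 280 = - \frac{2052}{275} + 280 = \frac{74948}{275}$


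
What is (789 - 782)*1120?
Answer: 7840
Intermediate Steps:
(789 - 782)*1120 = 7*1120 = 7840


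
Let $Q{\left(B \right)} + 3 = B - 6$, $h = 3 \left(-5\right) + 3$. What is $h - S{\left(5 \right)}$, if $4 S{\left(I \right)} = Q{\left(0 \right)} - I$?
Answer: $- \frac{17}{2} \approx -8.5$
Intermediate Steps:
$h = -12$ ($h = -15 + 3 = -12$)
$Q{\left(B \right)} = -9 + B$ ($Q{\left(B \right)} = -3 + \left(B - 6\right) = -3 + \left(-6 + B\right) = -9 + B$)
$S{\left(I \right)} = - \frac{9}{4} - \frac{I}{4}$ ($S{\left(I \right)} = \frac{\left(-9 + 0\right) - I}{4} = \frac{-9 - I}{4} = - \frac{9}{4} - \frac{I}{4}$)
$h - S{\left(5 \right)} = -12 - \left(- \frac{9}{4} - \frac{5}{4}\right) = -12 - - \frac{7}{2} = -12 + \frac{7}{2} = - \frac{17}{2}$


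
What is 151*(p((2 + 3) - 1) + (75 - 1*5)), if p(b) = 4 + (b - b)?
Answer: 11174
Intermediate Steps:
p(b) = 4 (p(b) = 4 + 0 = 4)
151*(p((2 + 3) - 1) + (75 - 1*5)) = 151*(4 + (75 - 1*5)) = 151*(4 + (75 - 5)) = 151*(4 + 70) = 151*74 = 11174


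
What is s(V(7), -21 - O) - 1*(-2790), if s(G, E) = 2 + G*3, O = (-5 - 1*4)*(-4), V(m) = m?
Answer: 2813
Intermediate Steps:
O = 36 (O = (-5 - 4)*(-4) = -9*(-4) = 36)
s(G, E) = 2 + 3*G
s(V(7), -21 - O) - 1*(-2790) = (2 + 3*7) - 1*(-2790) = (2 + 21) + 2790 = 23 + 2790 = 2813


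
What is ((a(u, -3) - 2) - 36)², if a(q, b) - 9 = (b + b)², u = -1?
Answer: 49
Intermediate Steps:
a(q, b) = 9 + 4*b² (a(q, b) = 9 + (b + b)² = 9 + (2*b)² = 9 + 4*b²)
((a(u, -3) - 2) - 36)² = (((9 + 4*(-3)²) - 2) - 36)² = (((9 + 4*9) - 2) - 36)² = (((9 + 36) - 2) - 36)² = ((45 - 2) - 36)² = (43 - 36)² = 7² = 49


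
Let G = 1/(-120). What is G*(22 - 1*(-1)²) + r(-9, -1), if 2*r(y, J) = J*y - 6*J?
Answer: 293/40 ≈ 7.3250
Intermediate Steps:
r(y, J) = -3*J + J*y/2 (r(y, J) = (J*y - 6*J)/2 = (-6*J + J*y)/2 = -3*J + J*y/2)
G = -1/120 ≈ -0.0083333
G*(22 - 1*(-1)²) + r(-9, -1) = -(22 - 1*(-1)²)/120 + (½)*(-1)*(-6 - 9) = -(22 - 1*1)/120 + (½)*(-1)*(-15) = -(22 - 1)/120 + 15/2 = -1/120*21 + 15/2 = -7/40 + 15/2 = 293/40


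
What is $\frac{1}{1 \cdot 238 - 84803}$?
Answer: $- \frac{1}{84565} \approx -1.1825 \cdot 10^{-5}$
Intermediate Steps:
$\frac{1}{1 \cdot 238 - 84803} = \frac{1}{238 - 84803} = \frac{1}{-84565} = - \frac{1}{84565}$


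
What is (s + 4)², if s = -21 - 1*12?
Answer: 841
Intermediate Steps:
s = -33 (s = -21 - 12 = -33)
(s + 4)² = (-33 + 4)² = (-29)² = 841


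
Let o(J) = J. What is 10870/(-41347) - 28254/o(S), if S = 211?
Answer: -1170511708/8724217 ≈ -134.17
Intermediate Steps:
10870/(-41347) - 28254/o(S) = 10870/(-41347) - 28254/211 = 10870*(-1/41347) - 28254*1/211 = -10870/41347 - 28254/211 = -1170511708/8724217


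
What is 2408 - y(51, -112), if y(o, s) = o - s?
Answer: 2245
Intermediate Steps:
2408 - y(51, -112) = 2408 - (51 - 1*(-112)) = 2408 - (51 + 112) = 2408 - 1*163 = 2408 - 163 = 2245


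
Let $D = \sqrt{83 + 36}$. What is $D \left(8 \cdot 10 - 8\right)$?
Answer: $72 \sqrt{119} \approx 785.43$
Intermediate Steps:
$D = \sqrt{119} \approx 10.909$
$D \left(8 \cdot 10 - 8\right) = \sqrt{119} \left(8 \cdot 10 - 8\right) = \sqrt{119} \left(80 - 8\right) = \sqrt{119} \cdot 72 = 72 \sqrt{119}$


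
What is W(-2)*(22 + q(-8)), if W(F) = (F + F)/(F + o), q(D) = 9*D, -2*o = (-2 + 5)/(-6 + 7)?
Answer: -400/7 ≈ -57.143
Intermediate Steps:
o = -3/2 (o = -(-2 + 5)/(2*(-6 + 7)) = -3/(2*1) = -3/2 ≈ -1.5000)
W(F) = 2*F/(-3/2 + F) (W(F) = (F + F)/(F - 3/2) = (2*F)/(-3/2 + F) = 2*F/(-3/2 + F))
W(-2)*(22 + q(-8)) = (4*(-2)/(-3 + 2*(-2)))*(22 + 9*(-8)) = (4*(-2)/(-3 - 4))*(22 - 72) = (4*(-2)/(-7))*(-50) = (4*(-2)*(-⅐))*(-50) = (8/7)*(-50) = -400/7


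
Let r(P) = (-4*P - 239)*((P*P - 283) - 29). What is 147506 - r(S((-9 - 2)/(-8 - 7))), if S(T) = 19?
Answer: 162941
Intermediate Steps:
r(P) = (-312 + P**2)*(-239 - 4*P) (r(P) = (-239 - 4*P)*((P**2 - 283) - 29) = (-239 - 4*P)*((-283 + P**2) - 29) = (-239 - 4*P)*(-312 + P**2) = (-312 + P**2)*(-239 - 4*P))
147506 - r(S((-9 - 2)/(-8 - 7))) = 147506 - (74568 - 239*19**2 - 4*19**3 + 1248*19) = 147506 - (74568 - 239*361 - 4*6859 + 23712) = 147506 - (74568 - 86279 - 27436 + 23712) = 147506 - 1*(-15435) = 147506 + 15435 = 162941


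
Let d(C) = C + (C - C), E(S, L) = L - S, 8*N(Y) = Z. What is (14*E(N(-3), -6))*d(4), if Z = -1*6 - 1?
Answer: -287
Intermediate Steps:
Z = -7 (Z = -6 - 1 = -7)
N(Y) = -7/8 (N(Y) = (1/8)*(-7) = -7/8)
d(C) = C (d(C) = C + 0 = C)
(14*E(N(-3), -6))*d(4) = (14*(-6 - 1*(-7/8)))*4 = (14*(-6 + 7/8))*4 = (14*(-41/8))*4 = -287/4*4 = -287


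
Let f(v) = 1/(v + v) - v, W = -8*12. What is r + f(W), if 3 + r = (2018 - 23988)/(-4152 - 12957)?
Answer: 103233145/1094976 ≈ 94.279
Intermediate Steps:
W = -96
r = -29357/17109 (r = -3 + (2018 - 23988)/(-4152 - 12957) = -3 - 21970/(-17109) = -3 - 21970*(-1/17109) = -3 + 21970/17109 = -29357/17109 ≈ -1.7159)
f(v) = 1/(2*v) - v
r + f(W) = -29357/17109 + ((1/2)/(-96) - 1*(-96)) = -29357/17109 + ((1/2)*(-1/96) + 96) = -29357/17109 + (-1/192 + 96) = -29357/17109 + 18431/192 = 103233145/1094976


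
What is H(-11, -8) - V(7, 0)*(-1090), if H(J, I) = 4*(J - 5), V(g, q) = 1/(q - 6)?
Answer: -737/3 ≈ -245.67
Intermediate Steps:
V(g, q) = 1/(-6 + q)
H(J, I) = -20 + 4*J (H(J, I) = 4*(-5 + J) = -20 + 4*J)
H(-11, -8) - V(7, 0)*(-1090) = (-20 + 4*(-11)) - 1/(-6 + 0)*(-1090) = (-20 - 44) - 1/(-6)*(-1090) = -64 - 1*(-⅙)*(-1090) = -64 + (⅙)*(-1090) = -64 - 545/3 = -737/3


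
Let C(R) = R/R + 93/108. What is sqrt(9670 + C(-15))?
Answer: sqrt(348187)/6 ≈ 98.346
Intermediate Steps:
C(R) = 67/36 (C(R) = 1 + 93*(1/108) = 1 + 31/36 = 67/36)
sqrt(9670 + C(-15)) = sqrt(9670 + 67/36) = sqrt(348187/36) = sqrt(348187)/6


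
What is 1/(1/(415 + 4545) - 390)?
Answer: -4960/1934399 ≈ -0.0025641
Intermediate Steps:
1/(1/(415 + 4545) - 390) = 1/(1/4960 - 390) = 1/(-1934399/4960) = -4960/1934399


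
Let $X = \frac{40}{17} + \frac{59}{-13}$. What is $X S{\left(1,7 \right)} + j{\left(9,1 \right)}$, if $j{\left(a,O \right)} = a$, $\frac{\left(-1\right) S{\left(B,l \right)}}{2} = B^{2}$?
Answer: $\frac{2955}{221} \approx 13.371$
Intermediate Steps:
$S{\left(B,l \right)} = - 2 B^{2}$
$X = - \frac{483}{221}$ ($X = 40 \cdot \frac{1}{17} + 59 \left(- \frac{1}{13}\right) = \frac{40}{17} - \frac{59}{13} = - \frac{483}{221} \approx -2.1855$)
$X S{\left(1,7 \right)} + j{\left(9,1 \right)} = - \frac{483 \left(- 2 \cdot 1^{2}\right)}{221} + 9 = - \frac{483 \left(\left(-2\right) 1\right)}{221} + 9 = \left(- \frac{483}{221}\right) \left(-2\right) + 9 = \frac{966}{221} + 9 = \frac{2955}{221}$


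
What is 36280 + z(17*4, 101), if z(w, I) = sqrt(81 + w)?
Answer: 36280 + sqrt(149) ≈ 36292.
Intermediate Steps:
36280 + z(17*4, 101) = 36280 + sqrt(81 + 17*4) = 36280 + sqrt(81 + 68) = 36280 + sqrt(149)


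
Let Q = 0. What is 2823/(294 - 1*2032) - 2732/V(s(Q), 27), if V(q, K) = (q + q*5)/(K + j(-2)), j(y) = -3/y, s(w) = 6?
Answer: -5642741/2607 ≈ -2164.5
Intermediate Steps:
V(q, K) = 6*q/(3/2 + K) (V(q, K) = (q + q*5)/(K - 3/(-2)) = (q + 5*q)/(K - 3*(-1/2)) = (6*q)/(K + 3/2) = (6*q)/(3/2 + K) = 6*q/(3/2 + K))
2823/(294 - 1*2032) - 2732/V(s(Q), 27) = 2823/(294 - 1*2032) - 2732/(12*6/(3 + 2*27)) = 2823/(294 - 2032) - 2732/(12*6/(3 + 54)) = 2823/(-1738) - 2732/(12*6/57) = 2823*(-1/1738) - 2732/(12*6*(1/57)) = -2823/1738 - 2732/24/19 = -2823/1738 - 2732*19/24 = -2823/1738 - 12977/6 = -5642741/2607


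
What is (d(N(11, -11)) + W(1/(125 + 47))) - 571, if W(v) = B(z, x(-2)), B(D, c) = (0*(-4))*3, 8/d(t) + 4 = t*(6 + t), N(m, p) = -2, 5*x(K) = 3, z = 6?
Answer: -1715/3 ≈ -571.67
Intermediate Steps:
x(K) = 3/5 (x(K) = (1/5)*3 = 3/5)
d(t) = 8/(-4 + t*(6 + t))
B(D, c) = 0 (B(D, c) = 0*3 = 0)
W(v) = 0
(d(N(11, -11)) + W(1/(125 + 47))) - 571 = (8/(-4 + (-2)**2 + 6*(-2)) + 0) - 571 = (8/(-4 + 4 - 12) + 0) - 571 = (8/(-12) + 0) - 571 = (8*(-1/12) + 0) - 571 = (-2/3 + 0) - 571 = -2/3 - 571 = -1715/3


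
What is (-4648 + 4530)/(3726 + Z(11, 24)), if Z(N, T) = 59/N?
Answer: -1298/41045 ≈ -0.031624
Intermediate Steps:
(-4648 + 4530)/(3726 + Z(11, 24)) = (-4648 + 4530)/(3726 + 59/11) = -118/(3726 + 59*(1/11)) = -118/(3726 + 59/11) = -118/41045/11 = -118*11/41045 = -1298/41045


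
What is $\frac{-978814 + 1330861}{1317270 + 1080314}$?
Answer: $\frac{352047}{2397584} \approx 0.14683$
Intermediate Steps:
$\frac{-978814 + 1330861}{1317270 + 1080314} = \frac{352047}{2397584}$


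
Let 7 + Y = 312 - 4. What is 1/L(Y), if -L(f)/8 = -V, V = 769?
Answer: 1/6152 ≈ 0.00016255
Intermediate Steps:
Y = 301 (Y = -7 + (312 - 4) = -7 + 308 = 301)
L(f) = 6152 (L(f) = -(-8)*769 = -8*(-769) = 6152)
1/L(Y) = 1/6152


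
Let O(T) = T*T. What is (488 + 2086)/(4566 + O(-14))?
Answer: 1287/2381 ≈ 0.54053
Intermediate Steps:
O(T) = T²
(488 + 2086)/(4566 + O(-14)) = (488 + 2086)/(4566 + (-14)²) = 2574/(4566 + 196) = 2574/4762 = 2574*(1/4762) = 1287/2381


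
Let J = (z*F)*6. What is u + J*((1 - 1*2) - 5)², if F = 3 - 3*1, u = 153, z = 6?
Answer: 153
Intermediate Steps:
F = 0 (F = 3 - 3 = 0)
J = 0 (J = (6*0)*6 = 0*6 = 0)
u + J*((1 - 1*2) - 5)² = 153 + 0*((1 - 1*2) - 5)² = 153 + 0*((1 - 2) - 5)² = 153 + 0*(-1 - 5)² = 153 + 0*(-6)² = 153 + 0*36 = 153 + 0 = 153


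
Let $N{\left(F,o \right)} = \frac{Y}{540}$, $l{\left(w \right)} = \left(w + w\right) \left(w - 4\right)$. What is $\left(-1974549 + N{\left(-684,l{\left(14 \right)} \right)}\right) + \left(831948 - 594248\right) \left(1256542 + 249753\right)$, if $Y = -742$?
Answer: $\frac{96671973676399}{270} \approx 3.5804 \cdot 10^{11}$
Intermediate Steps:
$l{\left(w \right)} = 2 w \left(-4 + w\right)$
$N{\left(F,o \right)} = - \frac{371}{270}$ ($N{\left(F,o \right)} = - \frac{742}{540} = \left(-742\right) \frac{1}{540} = - \frac{371}{270}$)
$\left(-1974549 + N{\left(-684,l{\left(14 \right)} \right)}\right) + \left(831948 - 594248\right) \left(1256542 + 249753\right) = \left(-1974549 - \frac{371}{270}\right) + \left(831948 - 594248\right) \left(1256542 + 249753\right) = - \frac{533128601}{270} + 237700 \cdot 1506295 = - \frac{533128601}{270} + 358046321500 = \frac{96671973676399}{270}$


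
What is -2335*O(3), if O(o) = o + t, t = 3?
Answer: -14010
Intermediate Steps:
O(o) = 3 + o (O(o) = o + 3 = 3 + o)
-2335*O(3) = -2335*(3 + 3) = -2335*6 = -14010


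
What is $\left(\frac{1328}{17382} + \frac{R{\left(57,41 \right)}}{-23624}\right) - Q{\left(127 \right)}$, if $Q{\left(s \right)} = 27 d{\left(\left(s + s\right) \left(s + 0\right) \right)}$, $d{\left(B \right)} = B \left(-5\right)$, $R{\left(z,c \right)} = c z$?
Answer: $\frac{894117072944189}{205316184} \approx 4.3548 \cdot 10^{6}$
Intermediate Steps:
$d{\left(B \right)} = - 5 B$
$Q{\left(s \right)} = - 270 s^{2}$ ($Q{\left(s \right)} = 27 \left(- 5 \left(s + s\right) \left(s + 0\right)\right) = 27 \left(- 5 \cdot 2 s s\right) = 27 \left(- 5 \cdot 2 s^{2}\right) = 27 \left(- 10 s^{2}\right) = - 270 s^{2}$)
$\left(\frac{1328}{17382} + \frac{R{\left(57,41 \right)}}{-23624}\right) - Q{\left(127 \right)} = \left(\frac{1328}{17382} + \frac{41 \cdot 57}{-23624}\right) - - 270 \cdot 127^{2} = \left(1328 \cdot \frac{1}{17382} + 2337 \left(- \frac{1}{23624}\right)\right) - \left(-270\right) 16129 = \left(\frac{664}{8691} - \frac{2337}{23624}\right) - -4354830 = - \frac{4624531}{205316184} + 4354830 = \frac{894117072944189}{205316184}$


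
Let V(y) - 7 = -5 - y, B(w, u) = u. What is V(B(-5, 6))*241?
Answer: -964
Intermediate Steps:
V(y) = 2 - y (V(y) = 7 + (-5 - y) = 2 - y)
V(B(-5, 6))*241 = (2 - 1*6)*241 = (2 - 6)*241 = -4*241 = -964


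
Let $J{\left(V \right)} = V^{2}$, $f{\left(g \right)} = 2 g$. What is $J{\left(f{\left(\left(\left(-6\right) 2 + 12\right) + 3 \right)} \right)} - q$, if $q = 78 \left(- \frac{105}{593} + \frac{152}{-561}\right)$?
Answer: $\frac{7867142}{110891} \approx 70.945$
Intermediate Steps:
$q = - \frac{3875066}{110891}$ ($q = 78 \left(\left(-105\right) \frac{1}{593} + 152 \left(- \frac{1}{561}\right)\right) = 78 \left(- \frac{105}{593} - \frac{152}{561}\right) = 78 \left(- \frac{149041}{332673}\right) = - \frac{3875066}{110891} \approx -34.945$)
$J{\left(f{\left(\left(\left(-6\right) 2 + 12\right) + 3 \right)} \right)} - q = \left(2 \left(\left(\left(-6\right) 2 + 12\right) + 3\right)\right)^{2} - - \frac{3875066}{110891} = \left(2 \left(\left(-12 + 12\right) + 3\right)\right)^{2} + \frac{3875066}{110891} = \left(2 \left(0 + 3\right)\right)^{2} + \frac{3875066}{110891} = \left(2 \cdot 3\right)^{2} + \frac{3875066}{110891} = 6^{2} + \frac{3875066}{110891} = 36 + \frac{3875066}{110891} = \frac{7867142}{110891}$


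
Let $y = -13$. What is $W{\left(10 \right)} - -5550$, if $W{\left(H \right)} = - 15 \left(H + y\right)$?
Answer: $5595$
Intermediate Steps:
$W{\left(H \right)} = 195 - 15 H$ ($W{\left(H \right)} = - 15 \left(H - 13\right) = - 15 \left(-13 + H\right) = 195 - 15 H$)
$W{\left(10 \right)} - -5550 = \left(195 - 150\right) - -5550 = \left(195 - 150\right) + 5550 = 45 + 5550 = 5595$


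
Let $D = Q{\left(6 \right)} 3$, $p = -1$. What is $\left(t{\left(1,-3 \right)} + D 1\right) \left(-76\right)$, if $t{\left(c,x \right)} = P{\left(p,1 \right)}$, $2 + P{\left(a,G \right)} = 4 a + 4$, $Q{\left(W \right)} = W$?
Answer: $-1216$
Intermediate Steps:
$P{\left(a,G \right)} = 2 + 4 a$ ($P{\left(a,G \right)} = -2 + \left(4 a + 4\right) = -2 + \left(4 + 4 a\right) = 2 + 4 a$)
$t{\left(c,x \right)} = -2$ ($t{\left(c,x \right)} = 2 + 4 \left(-1\right) = 2 - 4 = -2$)
$D = 18$ ($D = 6 \cdot 3 = 18$)
$\left(t{\left(1,-3 \right)} + D 1\right) \left(-76\right) = \left(-2 + 18 \cdot 1\right) \left(-76\right) = \left(-2 + 18\right) \left(-76\right) = 16 \left(-76\right) = -1216$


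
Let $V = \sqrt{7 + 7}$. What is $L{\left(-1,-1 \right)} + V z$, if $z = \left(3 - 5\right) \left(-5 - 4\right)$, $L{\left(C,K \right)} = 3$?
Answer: $3 + 18 \sqrt{14} \approx 70.35$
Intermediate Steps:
$V = \sqrt{14} \approx 3.7417$
$z = 18$ ($z = \left(-2\right) \left(-9\right) = 18$)
$L{\left(-1,-1 \right)} + V z = 3 + \sqrt{14} \cdot 18 = 3 + 18 \sqrt{14}$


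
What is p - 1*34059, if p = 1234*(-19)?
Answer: -57505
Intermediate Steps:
p = -23446
p - 1*34059 = -23446 - 1*34059 = -23446 - 34059 = -57505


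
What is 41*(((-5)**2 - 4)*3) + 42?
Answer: 2625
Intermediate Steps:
41*(((-5)**2 - 4)*3) + 42 = 41*((25 - 4)*3) + 42 = 41*(21*3) + 42 = 41*63 + 42 = 2583 + 42 = 2625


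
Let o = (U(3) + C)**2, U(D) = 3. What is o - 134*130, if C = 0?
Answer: -17411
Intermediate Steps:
o = 9 (o = (3 + 0)**2 = 3**2 = 9)
o - 134*130 = 9 - 134*130 = 9 - 17420 = -17411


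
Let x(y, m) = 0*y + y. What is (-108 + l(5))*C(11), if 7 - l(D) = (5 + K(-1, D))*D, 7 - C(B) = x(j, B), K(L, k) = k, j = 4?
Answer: -453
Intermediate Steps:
x(y, m) = y (x(y, m) = 0 + y = y)
C(B) = 3 (C(B) = 7 - 1*4 = 7 - 4 = 3)
l(D) = 7 - D*(5 + D) (l(D) = 7 - (5 + D)*D = 7 - D*(5 + D))
(-108 + l(5))*C(11) = (-108 + (7 - 1*5² - 5*5))*3 = (-108 + (7 - 1*25 - 25))*3 = (-108 + (7 - 25 - 25))*3 = (-108 - 43)*3 = -151*3 = -453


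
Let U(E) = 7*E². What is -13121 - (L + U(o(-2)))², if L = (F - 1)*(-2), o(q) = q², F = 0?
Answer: -26117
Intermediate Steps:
L = 2 (L = (0 - 1)*(-2) = -1*(-2) = 2)
-13121 - (L + U(o(-2)))² = -13121 - (2 + 7*((-2)²)²)² = -13121 - (2 + 7*4²)² = -13121 - (2 + 7*16)² = -13121 - (2 + 112)² = -13121 - 1*114² = -13121 - 1*12996 = -13121 - 12996 = -26117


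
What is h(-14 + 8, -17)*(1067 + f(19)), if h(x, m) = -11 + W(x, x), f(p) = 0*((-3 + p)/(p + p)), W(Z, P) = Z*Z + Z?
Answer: 20273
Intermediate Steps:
W(Z, P) = Z + Z² (W(Z, P) = Z² + Z = Z + Z²)
f(p) = 0 (f(p) = 0*((-3 + p)/((2*p))) = 0*((-3 + p)*(1/(2*p))) = 0*((-3 + p)/(2*p)) = 0)
h(x, m) = -11 + x*(1 + x)
h(-14 + 8, -17)*(1067 + f(19)) = (-11 + (-14 + 8)*(1 + (-14 + 8)))*(1067 + 0) = (-11 - 6*(1 - 6))*1067 = (-11 - 6*(-5))*1067 = (-11 + 30)*1067 = 19*1067 = 20273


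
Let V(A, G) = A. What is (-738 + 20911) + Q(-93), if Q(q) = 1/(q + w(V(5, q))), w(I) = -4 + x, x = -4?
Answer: 2037472/101 ≈ 20173.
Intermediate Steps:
w(I) = -8 (w(I) = -4 - 4 = -8)
Q(q) = 1/(-8 + q) (Q(q) = 1/(q - 8) = 1/(-8 + q))
(-738 + 20911) + Q(-93) = (-738 + 20911) + 1/(-8 - 93) = 20173 + 1/(-101) = 20173 - 1/101 = 2037472/101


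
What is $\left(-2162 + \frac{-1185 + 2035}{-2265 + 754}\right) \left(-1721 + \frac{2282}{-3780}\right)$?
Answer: $\frac{759451592728}{203985} \approx 3.7231 \cdot 10^{6}$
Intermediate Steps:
$\left(-2162 + \frac{-1185 + 2035}{-2265 + 754}\right) \left(-1721 + \frac{2282}{-3780}\right) = \left(-2162 + \frac{850}{-1511}\right) \left(-1721 + 2282 \left(- \frac{1}{3780}\right)\right) = \left(-2162 + 850 \left(- \frac{1}{1511}\right)\right) \left(-1721 - \frac{163}{270}\right) = \left(-2162 - \frac{850}{1511}\right) \left(- \frac{464833}{270}\right) = \left(- \frac{3267632}{1511}\right) \left(- \frac{464833}{270}\right) = \frac{759451592728}{203985}$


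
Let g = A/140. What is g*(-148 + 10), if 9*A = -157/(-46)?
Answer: -157/420 ≈ -0.37381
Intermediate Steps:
A = 157/414 (A = (-157/(-46))/9 = (-157*(-1/46))/9 = (⅑)*(157/46) = 157/414 ≈ 0.37923)
g = 157/57960 (g = (157/414)/140 = (157/414)*(1/140) = 157/57960 ≈ 0.0027088)
g*(-148 + 10) = 157*(-148 + 10)/57960 = (157/57960)*(-138) = -157/420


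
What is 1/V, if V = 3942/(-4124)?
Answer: -2062/1971 ≈ -1.0462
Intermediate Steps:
V = -1971/2062 (V = 3942*(-1/4124) = -1971/2062 ≈ -0.95587)
1/V = 1/(-1971/2062) = -2062/1971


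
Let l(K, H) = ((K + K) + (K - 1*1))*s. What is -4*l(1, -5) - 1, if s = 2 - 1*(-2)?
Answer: -33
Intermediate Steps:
s = 4 (s = 2 + 2 = 4)
l(K, H) = -4 + 12*K (l(K, H) = ((K + K) + (K - 1*1))*4 = (2*K + (K - 1))*4 = (2*K + (-1 + K))*4 = (-1 + 3*K)*4 = -4 + 12*K)
-4*l(1, -5) - 1 = -4*(-4 + 12*1) - 1 = -4*(-4 + 12) - 1 = -4*8 - 1 = -32 - 1 = -33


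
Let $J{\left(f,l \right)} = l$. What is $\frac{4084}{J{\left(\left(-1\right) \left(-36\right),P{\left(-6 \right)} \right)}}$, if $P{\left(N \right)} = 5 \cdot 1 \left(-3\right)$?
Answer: $- \frac{4084}{15} \approx -272.27$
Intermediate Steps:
$P{\left(N \right)} = -15$ ($P{\left(N \right)} = 5 \left(-3\right) = -15$)
$\frac{4084}{J{\left(\left(-1\right) \left(-36\right),P{\left(-6 \right)} \right)}} = \frac{4084}{-15} = 4084 \left(- \frac{1}{15}\right) = - \frac{4084}{15}$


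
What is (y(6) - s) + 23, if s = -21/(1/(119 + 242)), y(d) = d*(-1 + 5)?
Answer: 7628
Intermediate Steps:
y(d) = 4*d (y(d) = d*4 = 4*d)
s = -7581 (s = -21/(1/361) = -21/1/361 = -21*361 = -7581)
(y(6) - s) + 23 = (4*6 - 1*(-7581)) + 23 = (24 + 7581) + 23 = 7605 + 23 = 7628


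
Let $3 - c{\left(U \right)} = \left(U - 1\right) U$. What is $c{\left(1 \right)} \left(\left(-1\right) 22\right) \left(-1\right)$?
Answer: $66$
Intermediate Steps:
$c{\left(U \right)} = 3 - U \left(-1 + U\right)$ ($c{\left(U \right)} = 3 - \left(U - 1\right) U = 3 - \left(-1 + U\right) U = 3 - U \left(-1 + U\right)$)
$c{\left(1 \right)} \left(\left(-1\right) 22\right) \left(-1\right) = \left(3 + 1 - 1^{2}\right) \left(\left(-1\right) 22\right) \left(-1\right) = \left(3 + 1 - 1\right) \left(-22\right) \left(-1\right) = 3 \left(-22\right) \left(-1\right) = \left(-66\right) \left(-1\right) = 66$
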